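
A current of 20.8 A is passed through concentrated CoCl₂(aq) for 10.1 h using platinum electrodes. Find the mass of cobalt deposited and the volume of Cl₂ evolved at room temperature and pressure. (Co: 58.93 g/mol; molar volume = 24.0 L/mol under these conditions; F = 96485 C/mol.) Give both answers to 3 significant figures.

231 g Co; 94.1 L Cl₂

Q = 20.8 × 36360 = 7.563×10^5 C; n(e⁻) = 7.563×10^5 / 96485 = 7.839 mol
Cathode: Co²⁺ + 2e⁻ → Co → n(Co) = 7.839/2 = 3.920 mol → 231 g
Anode: 2Cl⁻ → Cl₂ + 2e⁻ → n(Cl₂) = 7.839/2 = 3.920 mol → 94.1 L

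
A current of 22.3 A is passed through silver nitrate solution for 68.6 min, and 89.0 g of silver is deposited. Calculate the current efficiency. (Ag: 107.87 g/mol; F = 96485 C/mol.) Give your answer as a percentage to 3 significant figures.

Q = 22.3 × 4116 = 91790 C
n(e⁻) = 91790 / 96485 = 0.9513 mol
Ag⁺ + e⁻ → Ag, so theoretical n(Ag) = 0.9513 mol → 102.6 g
Efficiency = 89.0 / 102.6 = 0.8674 = 86.7%

86.7%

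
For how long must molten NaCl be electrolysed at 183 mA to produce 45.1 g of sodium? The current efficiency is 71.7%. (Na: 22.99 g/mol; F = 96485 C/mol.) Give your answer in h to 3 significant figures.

n(Na) = 45.1 / 22.99 = 1.962 mol
Na⁺ + e⁻ → Na, so n(e⁻) = 1.962 mol
Q = 1.962 × 96485 / 0.717 = 2.640×10^5 C
t = Q / I = 2.640×10^5 / 0.183 = 1.443×10^6 s = 401 h

401 h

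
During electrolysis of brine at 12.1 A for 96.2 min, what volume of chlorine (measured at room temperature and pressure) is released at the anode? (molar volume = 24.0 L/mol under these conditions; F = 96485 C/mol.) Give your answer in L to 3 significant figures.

Q = 12.1 A × 5772 s = 69840 C
n(e⁻) = 69840 / 96485 = 0.7238 mol
2Cl⁻ → Cl₂ + 2e⁻, so n(Cl₂) = 0.7238 / 2 = 0.3619 mol
V = 0.3619 × 24.0 = 8.686 L

8.69 L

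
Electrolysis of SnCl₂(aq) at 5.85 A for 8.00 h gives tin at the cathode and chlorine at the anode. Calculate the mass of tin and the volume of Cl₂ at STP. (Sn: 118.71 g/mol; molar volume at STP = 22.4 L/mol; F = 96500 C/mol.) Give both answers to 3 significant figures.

104 g Sn; 19.6 L Cl₂

Q = 5.85 × 28800 = 1.685×10^5 C; n(e⁻) = 1.685×10^5 / 96500 = 1.746 mol
Cathode: Sn²⁺ + 2e⁻ → Sn → n(Sn) = 1.746/2 = 0.8730 mol → 104 g
Anode: 2Cl⁻ → Cl₂ + 2e⁻ → n(Cl₂) = 1.746/2 = 0.8730 mol → 19.6 L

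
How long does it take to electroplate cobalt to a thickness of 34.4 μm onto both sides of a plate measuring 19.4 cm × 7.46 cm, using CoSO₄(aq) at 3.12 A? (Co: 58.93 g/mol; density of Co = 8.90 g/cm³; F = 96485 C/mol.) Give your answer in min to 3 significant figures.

155 min

Plated area = 2 × 19.4 × 7.46 = 289.4 cm²
Volume = 289.4 × 34.4×10⁻⁴ cm = 0.9955 cm³
m(Co) = 0.9955 × 8.90 = 8.860 g
n(Co) = 8.860 / 58.93 = 0.1503 mol; n(e⁻) = 2 × 0.1503 = 0.3006 mol
Q = 0.3006 × 96485 = 29000 C
t = 29000 / 3.12 = 9295 s = 155 min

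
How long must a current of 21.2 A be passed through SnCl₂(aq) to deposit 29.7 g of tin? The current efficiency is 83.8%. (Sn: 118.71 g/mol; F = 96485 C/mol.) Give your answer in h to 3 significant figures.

0.755 h

n(Sn) = 29.7 / 118.71 = 0.2502 mol
Sn²⁺ + 2e⁻ → Sn, so n(e⁻) = 2 × 0.2502 = 0.5004 mol
Q = 0.5004 × 96485 / 0.838 = 57610 C
t = Q / I = 57610 / 21.2 = 2717 s = 0.755 h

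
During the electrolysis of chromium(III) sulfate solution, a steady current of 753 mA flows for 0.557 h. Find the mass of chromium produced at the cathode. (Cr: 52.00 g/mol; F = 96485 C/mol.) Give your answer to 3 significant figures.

0.271 g

Charge passed = 0.753 × 2005.2 = 1510 C
n(e⁻) = 1510 / 96485 = 0.01565 mol
Cr³⁺ + 3e⁻ → Cr, so n(Cr) = 0.01565 / 3 = 0.005217 mol
m = 0.005217 × 52.00 = 0.271 g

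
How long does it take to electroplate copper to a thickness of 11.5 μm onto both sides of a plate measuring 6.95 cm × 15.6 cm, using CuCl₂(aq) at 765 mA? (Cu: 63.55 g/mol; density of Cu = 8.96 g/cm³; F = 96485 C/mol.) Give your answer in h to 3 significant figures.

2.46 h

Plated area = 2 × 6.95 × 15.6 = 216.8 cm²
Volume = 216.8 × 11.5×10⁻⁴ cm = 0.2493 cm³
m(Cu) = 0.2493 × 8.96 = 2.234 g
n(Cu) = 2.234 / 63.55 = 0.03515 mol; n(e⁻) = 2 × 0.03515 = 0.07030 mol
Q = 0.07030 × 96485 = 6783 C
t = 6783 / 0.765 = 8867 s = 2.46 h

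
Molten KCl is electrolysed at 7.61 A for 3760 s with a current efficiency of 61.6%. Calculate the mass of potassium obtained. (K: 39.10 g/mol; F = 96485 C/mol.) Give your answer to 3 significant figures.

7.14 g

Q = 7.61 × 3760 = 28610 C
n(e⁻) = 28610 / 96485 = 0.2965 mol
K⁺ + e⁻ → K, so theoretical m(K) = 0.2965 × 39.10 = 11.59 g
Actual mass = 61.6% × 11.59 = 7.14 g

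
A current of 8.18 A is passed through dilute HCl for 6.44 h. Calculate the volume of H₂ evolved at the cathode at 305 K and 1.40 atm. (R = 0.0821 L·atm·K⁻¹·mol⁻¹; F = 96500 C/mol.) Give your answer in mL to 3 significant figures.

17600 mL

Q = It = 8.18 × 23184 = 1.896×10^5 C
n(e⁻) = Q/F = 1.896×10^5/96500 = 1.965 mol
2H⁺ + 2e⁻ → H₂, so n(H₂) = 1.965 / 2 = 0.9825 mol
V = nRT/P = 0.9825 × 0.0821 × 305 / 1.40 = 17.57 L
= 17600 mL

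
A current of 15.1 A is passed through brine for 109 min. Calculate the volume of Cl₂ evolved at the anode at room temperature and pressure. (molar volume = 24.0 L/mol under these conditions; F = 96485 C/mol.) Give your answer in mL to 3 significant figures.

12300 mL

Charge passed = 15.1 × 6540 = 98750 C
Moles of electrons = 98750 / 96485 = 1.023 mol
2Cl⁻ → Cl₂ + 2e⁻, so n(Cl₂) = 1.023 / 2 = 0.5115 mol
V = 0.5115 × 24.0 = 12.28 L
= 12300 mL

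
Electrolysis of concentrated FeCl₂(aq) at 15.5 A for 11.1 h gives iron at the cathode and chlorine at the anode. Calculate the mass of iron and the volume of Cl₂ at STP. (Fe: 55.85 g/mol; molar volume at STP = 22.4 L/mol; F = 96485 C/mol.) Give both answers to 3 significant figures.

179 g Fe; 71.9 L Cl₂

Q = 15.5 × 39960 = 6.194×10^5 C; n(e⁻) = 6.194×10^5 / 96485 = 6.420 mol
Cathode: Fe²⁺ + 2e⁻ → Fe → n(Fe) = 6.420/2 = 3.210 mol → 179 g
Anode: 2Cl⁻ → Cl₂ + 2e⁻ → n(Cl₂) = 6.420/2 = 3.210 mol → 71.9 L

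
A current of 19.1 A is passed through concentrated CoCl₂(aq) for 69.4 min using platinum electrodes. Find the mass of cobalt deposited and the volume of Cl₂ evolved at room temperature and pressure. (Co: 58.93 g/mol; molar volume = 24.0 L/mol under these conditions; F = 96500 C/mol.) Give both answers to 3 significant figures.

Q = 19.1 × 4164 = 79530 C; n(e⁻) = 79530 / 96500 = 0.8241 mol
Cathode: Co²⁺ + 2e⁻ → Co → n(Co) = 0.8241/2 = 0.4121 mol → 24.3 g
Anode: 2Cl⁻ → Cl₂ + 2e⁻ → n(Cl₂) = 0.8241/2 = 0.4121 mol → 9.89 L

24.3 g Co; 9.89 L Cl₂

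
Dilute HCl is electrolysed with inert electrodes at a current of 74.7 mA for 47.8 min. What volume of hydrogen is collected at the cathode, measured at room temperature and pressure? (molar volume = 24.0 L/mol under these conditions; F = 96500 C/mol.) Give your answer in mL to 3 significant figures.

26.6 mL

Q = 0.0747 A × 2868 s = 214.2 C
n(e⁻) = 214.2 / 96500 = 0.002220 mol
2H⁺ + 2e⁻ → H₂, so n(H₂) = 0.002220 / 2 = 0.001110 mol
V = 0.001110 × 24.0 = 0.02664 L
= 26.6 mL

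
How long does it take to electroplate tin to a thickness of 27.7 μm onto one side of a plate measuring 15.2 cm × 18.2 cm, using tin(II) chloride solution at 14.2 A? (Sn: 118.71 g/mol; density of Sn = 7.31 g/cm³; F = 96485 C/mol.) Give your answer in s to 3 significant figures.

641 s

Plated area = 15.2 × 18.2 = 276.6 cm²
Volume = 276.6 × 27.7×10⁻⁴ cm = 0.7662 cm³
m(Sn) = 0.7662 × 7.31 = 5.601 g
n(Sn) = 5.601 / 118.71 = 0.04718 mol; n(e⁻) = 2 × 0.04718 = 0.09436 mol
Q = 0.09436 × 96485 = 9104 C
t = 9104 / 14.2 = 641.1 s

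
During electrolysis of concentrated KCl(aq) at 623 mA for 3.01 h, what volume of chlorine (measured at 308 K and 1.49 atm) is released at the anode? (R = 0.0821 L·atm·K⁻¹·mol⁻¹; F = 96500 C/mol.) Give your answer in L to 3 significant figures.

0.594 L

Charge passed = 0.623 × 10836 = 6751 C
n(e⁻) = 6751 / 96500 = 0.06996 mol
2Cl⁻ → Cl₂ + 2e⁻, so n(Cl₂) = 0.06996 / 2 = 0.03498 mol
V = nRT/P = 0.03498 × 0.0821 × 308 / 1.49 = 0.5936 L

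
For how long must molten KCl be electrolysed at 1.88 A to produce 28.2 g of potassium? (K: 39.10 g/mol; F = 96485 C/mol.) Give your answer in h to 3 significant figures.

n(K) = 28.2 / 39.10 = 0.7212 mol
K⁺ + e⁻ → K, so n(e⁻) = 0.7212 mol
Q = 0.7212 × 96485 = 69580 C
t = Q / I = 69580 / 1.88 = 37010 s = 10.3 h

10.3 h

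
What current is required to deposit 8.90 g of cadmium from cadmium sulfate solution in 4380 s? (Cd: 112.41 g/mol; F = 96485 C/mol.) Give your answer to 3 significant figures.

3.49 A

n(Cd) = 8.90 / 112.41 = 0.07917 mol
Cd²⁺ + 2e⁻ → Cd, so n(e⁻) = 2 × 0.07917 = 0.1583 mol
Q = 0.1583 × 96485 = 15270 C
I = Q / t = 15270 / 4380 s = 3.49 A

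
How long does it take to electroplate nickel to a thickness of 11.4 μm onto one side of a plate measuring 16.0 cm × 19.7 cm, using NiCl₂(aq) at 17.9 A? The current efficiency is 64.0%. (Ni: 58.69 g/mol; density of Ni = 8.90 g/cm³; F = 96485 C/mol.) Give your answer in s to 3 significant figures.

Plated area = 16.0 × 19.7 = 315.2 cm²
Volume = 315.2 × 11.4×10⁻⁴ cm = 0.3593 cm³
m(Ni) = 0.3593 × 8.90 = 3.198 g
n(Ni) = 3.198 / 58.69 = 0.05449 mol; n(e⁻) = 2 × 0.05449 = 0.1090 mol
Q = 0.1090 × 96485 / 0.640 = 16430 C
t = 16430 / 17.9 = 917.9 s

918 s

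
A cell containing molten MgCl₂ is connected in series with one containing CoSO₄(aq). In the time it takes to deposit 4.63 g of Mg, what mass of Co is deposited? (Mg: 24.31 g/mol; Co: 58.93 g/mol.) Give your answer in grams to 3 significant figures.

11.2 g

n(Mg) = 4.63 / 24.31 = 0.1905 mol
Mg²⁺ + 2e⁻ → Mg, so n(e⁻) = 2 × 0.1905 = 0.3810 mol
Same current for the same time ⇒ same n(e⁻) = 0.3810 mol in both cells.
Co²⁺ + 2e⁻ → Co, so n(Co) = 0.3810 / 2 = 0.1905 mol
m(Co) = 0.1905 × 58.93 = 11.2 g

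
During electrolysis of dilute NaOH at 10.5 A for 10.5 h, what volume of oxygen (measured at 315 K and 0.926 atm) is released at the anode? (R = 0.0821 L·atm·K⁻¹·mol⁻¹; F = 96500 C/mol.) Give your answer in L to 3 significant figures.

Q = It = 10.5 × 37800 = 3.969×10^5 C
Moles of electrons = 3.969×10^5 / 96500 = 4.113 mol
2H₂O → O₂ + 4H⁺ + 4e⁻, so n(O₂) = 4.113 / 4 = 1.028 mol
V = nRT/P = 1.028 × 0.0821 × 315 / 0.926 = 28.71 L

28.7 L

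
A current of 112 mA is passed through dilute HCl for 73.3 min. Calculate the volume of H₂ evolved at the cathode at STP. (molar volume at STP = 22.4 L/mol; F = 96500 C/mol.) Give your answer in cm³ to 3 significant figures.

57.2 cm³

Charge passed = 0.112 × 4398 = 492.6 C
n(e⁻) = 492.6 / 96500 = 0.005105 mol
2H⁺ + 2e⁻ → H₂, so n(H₂) = 0.005105 / 2 = 0.002553 mol
V = 0.002553 × 22.4 = 0.05719 L
= 57.2 cm³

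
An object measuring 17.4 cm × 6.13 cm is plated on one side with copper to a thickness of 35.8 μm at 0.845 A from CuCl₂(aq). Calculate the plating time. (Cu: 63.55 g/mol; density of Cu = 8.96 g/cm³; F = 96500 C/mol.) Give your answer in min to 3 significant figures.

205 min

Plated area = 17.4 × 6.13 = 106.7 cm²
Volume = 106.7 × 35.8×10⁻⁴ cm = 0.3820 cm³
m(Cu) = 0.3820 × 8.96 = 3.423 g
n(Cu) = 3.423 / 63.55 = 0.05386 mol; n(e⁻) = 2 × 0.05386 = 0.1077 mol
Q = 0.1077 × 96500 = 10390 C
t = 10390 / 0.845 = 12300 s = 205 min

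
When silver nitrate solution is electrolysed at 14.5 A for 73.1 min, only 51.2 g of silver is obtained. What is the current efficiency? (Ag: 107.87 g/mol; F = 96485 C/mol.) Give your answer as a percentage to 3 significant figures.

72.0%

Q = 14.5 × 4386 = 63600 C
n(e⁻) = 63600 / 96485 = 0.6592 mol
Ag⁺ + e⁻ → Ag, so theoretical n(Ag) = 0.6592 mol → 71.11 g
Efficiency = 51.2 / 71.11 = 0.7200 = 72.0%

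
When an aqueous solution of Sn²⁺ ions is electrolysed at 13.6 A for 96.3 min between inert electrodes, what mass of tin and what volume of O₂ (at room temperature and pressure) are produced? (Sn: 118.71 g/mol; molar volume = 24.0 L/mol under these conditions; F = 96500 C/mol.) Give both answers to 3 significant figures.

48.3 g Sn; 4.89 L O₂

Q = 13.6 × 5778 = 78580 C; n(e⁻) = 78580 / 96500 = 0.8143 mol
Cathode: Sn²⁺ + 2e⁻ → Sn → n(Sn) = 0.8143/2 = 0.4072 mol → 48.3 g
Anode: 2H₂O → O₂ + 4H⁺ + 4e⁻ → n(O₂) = 0.8143/4 = 0.2036 mol → 4.89 L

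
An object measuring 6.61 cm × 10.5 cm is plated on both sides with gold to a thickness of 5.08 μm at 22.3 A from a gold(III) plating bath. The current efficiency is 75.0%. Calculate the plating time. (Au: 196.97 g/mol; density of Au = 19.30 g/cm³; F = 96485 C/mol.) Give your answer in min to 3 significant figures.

Plated area = 2 × 6.61 × 10.5 = 138.8 cm²
Volume = 138.8 × 5.08×10⁻⁴ cm = 0.07051 cm³
m(Au) = 0.07051 × 19.30 = 1.361 g
n(Au) = 1.361 / 196.97 = 0.006910 mol; n(e⁻) = 3 × 0.006910 = 0.02073 mol
Q = 0.02073 × 96485 / 0.750 = 2667 C
t = 2667 / 22.3 = 119.6 s = 1.99 min

1.99 min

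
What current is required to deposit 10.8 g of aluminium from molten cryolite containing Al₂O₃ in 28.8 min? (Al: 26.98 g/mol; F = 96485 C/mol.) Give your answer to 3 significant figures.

67.1 A

n(Al) = 10.8 / 26.98 = 0.4003 mol
Al³⁺ + 3e⁻ → Al, so n(e⁻) = 3 × 0.4003 = 1.201 mol
Q = 1.201 × 96485 = 1.159×10^5 C
I = Q / t = 1.159×10^5 / 1728 s = 67.1 A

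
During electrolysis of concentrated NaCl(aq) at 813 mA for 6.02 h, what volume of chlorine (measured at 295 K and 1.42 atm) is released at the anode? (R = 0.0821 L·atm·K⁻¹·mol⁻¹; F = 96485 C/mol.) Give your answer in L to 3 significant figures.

1.56 L

Charge passed = 0.813 × 21672 = 17620 C
Moles of electrons = 17620 / 96485 = 0.1826 mol
2Cl⁻ → Cl₂ + 2e⁻, so n(Cl₂) = 0.1826 / 2 = 0.09130 mol
V = nRT/P = 0.09130 × 0.0821 × 295 / 1.42 = 1.557 L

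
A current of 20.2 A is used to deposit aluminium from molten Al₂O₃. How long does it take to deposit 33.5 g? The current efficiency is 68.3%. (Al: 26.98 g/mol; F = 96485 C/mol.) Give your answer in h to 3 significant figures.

7.24 h

n(Al) = 33.5 / 26.98 = 1.242 mol
Al³⁺ + 3e⁻ → Al, so n(e⁻) = 3 × 1.242 = 3.726 mol
Q = 3.726 × 96485 / 0.683 = 5.264×10^5 C
t = Q / I = 5.264×10^5 / 20.2 = 26060 s = 7.24 h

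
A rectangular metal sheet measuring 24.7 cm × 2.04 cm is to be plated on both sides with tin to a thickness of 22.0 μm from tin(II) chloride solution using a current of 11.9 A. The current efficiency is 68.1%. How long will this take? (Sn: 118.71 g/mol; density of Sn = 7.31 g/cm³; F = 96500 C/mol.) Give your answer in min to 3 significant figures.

Plated area = 2 × 24.7 × 2.04 = 100.8 cm²
Volume = 100.8 × 22.0×10⁻⁴ cm = 0.2218 cm³
m(Sn) = 0.2218 × 7.31 = 1.621 g
n(Sn) = 1.621 / 118.71 = 0.01366 mol; n(e⁻) = 2 × 0.01366 = 0.02732 mol
Q = 0.02732 × 96500 / 0.681 = 3871 C
t = 3871 / 11.9 = 325.3 s = 5.42 min

5.42 min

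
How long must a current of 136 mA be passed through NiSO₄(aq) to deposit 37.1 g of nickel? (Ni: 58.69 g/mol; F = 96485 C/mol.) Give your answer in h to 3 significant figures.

n(Ni) = 37.1 / 58.69 = 0.6321 mol
Ni²⁺ + 2e⁻ → Ni, so n(e⁻) = 2 × 0.6321 = 1.264 mol
Q = 1.264 × 96485 = 1.220×10^5 C
t = Q / I = 1.220×10^5 / 0.136 = 8.971×10^5 s = 249 h

249 h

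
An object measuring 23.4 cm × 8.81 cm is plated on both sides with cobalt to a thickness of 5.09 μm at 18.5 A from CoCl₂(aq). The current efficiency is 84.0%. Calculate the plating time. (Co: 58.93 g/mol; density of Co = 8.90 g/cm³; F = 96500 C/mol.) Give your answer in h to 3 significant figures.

0.109 h

Plated area = 2 × 23.4 × 8.81 = 412.3 cm²
Volume = 412.3 × 5.09×10⁻⁴ cm = 0.2099 cm³
m(Co) = 0.2099 × 8.90 = 1.868 g
n(Co) = 1.868 / 58.93 = 0.03170 mol; n(e⁻) = 2 × 0.03170 = 0.06340 mol
Q = 0.06340 × 96500 / 0.840 = 7283 C
t = 7283 / 18.5 = 393.7 s = 0.109 h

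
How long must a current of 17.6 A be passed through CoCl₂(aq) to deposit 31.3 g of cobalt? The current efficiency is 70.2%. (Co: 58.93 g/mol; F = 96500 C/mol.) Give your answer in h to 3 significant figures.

n(Co) = 31.3 / 58.93 = 0.5311 mol
Co²⁺ + 2e⁻ → Co, so n(e⁻) = 2 × 0.5311 = 1.062 mol
Q = 1.062 × 96500 / 0.702 = 1.460×10^5 C
t = Q / I = 1.460×10^5 / 17.6 = 8295 s = 2.30 h

2.30 h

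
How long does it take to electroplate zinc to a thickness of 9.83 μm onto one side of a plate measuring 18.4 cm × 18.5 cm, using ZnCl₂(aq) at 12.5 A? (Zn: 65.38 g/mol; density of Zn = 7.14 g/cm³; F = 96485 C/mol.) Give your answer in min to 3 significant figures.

Plated area = 18.4 × 18.5 = 340.4 cm²
Volume = 340.4 × 9.83×10⁻⁴ cm = 0.3346 cm³
m(Zn) = 0.3346 × 7.14 = 2.389 g
n(Zn) = 2.389 / 65.38 = 0.03654 mol; n(e⁻) = 2 × 0.03654 = 0.07308 mol
Q = 0.07308 × 96485 = 7051 C
t = 7051 / 12.5 = 564.1 s = 9.40 min

9.40 min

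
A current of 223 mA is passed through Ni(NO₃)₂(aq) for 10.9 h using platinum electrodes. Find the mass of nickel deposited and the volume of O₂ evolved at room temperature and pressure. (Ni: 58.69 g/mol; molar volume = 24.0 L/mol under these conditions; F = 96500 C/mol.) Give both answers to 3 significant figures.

2.66 g Ni; 0.544 L O₂

Q = 0.223 × 39240 = 8751 C; n(e⁻) = 8751 / 96500 = 0.09068 mol
Cathode: Ni²⁺ + 2e⁻ → Ni → n(Ni) = 0.09068/2 = 0.04534 mol → 2.66 g
Anode: 2H₂O → O₂ + 4H⁺ + 4e⁻ → n(O₂) = 0.09068/4 = 0.02267 mol → 0.544 L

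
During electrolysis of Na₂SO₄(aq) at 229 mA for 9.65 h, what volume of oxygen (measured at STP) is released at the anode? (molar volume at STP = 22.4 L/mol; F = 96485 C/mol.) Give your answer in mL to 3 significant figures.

Charge passed = 0.229 × 34740 = 7955 C
Moles of electrons = 7955 / 96485 = 0.08245 mol
2H₂O → O₂ + 4H⁺ + 4e⁻, so n(O₂) = 0.08245 / 4 = 0.02061 mol
V = 0.02061 × 22.4 = 0.4617 L
= 462 mL

462 mL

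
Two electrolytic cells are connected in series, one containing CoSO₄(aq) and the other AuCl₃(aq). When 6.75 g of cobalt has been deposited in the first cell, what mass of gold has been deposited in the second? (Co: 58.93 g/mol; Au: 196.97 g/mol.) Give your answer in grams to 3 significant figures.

n(Co) = 6.75 / 58.93 = 0.1145 mol
Co²⁺ + 2e⁻ → Co, so n(e⁻) = 2 × 0.1145 = 0.2290 mol
Same current for the same time ⇒ same n(e⁻) = 0.2290 mol in both cells.
Au³⁺ + 3e⁻ → Au, so n(Au) = 0.2290 / 3 = 0.07633 mol
m(Au) = 0.07633 × 196.97 = 15.0 g

15.0 g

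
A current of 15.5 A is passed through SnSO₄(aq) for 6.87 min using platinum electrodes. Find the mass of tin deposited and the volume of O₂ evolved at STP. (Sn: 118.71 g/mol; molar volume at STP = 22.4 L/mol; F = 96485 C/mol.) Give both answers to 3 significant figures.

Q = 15.5 × 412.2 = 6389 C; n(e⁻) = 6389 / 96485 = 0.06622 mol
Cathode: Sn²⁺ + 2e⁻ → Sn → n(Sn) = 0.06622/2 = 0.03311 mol → 3.93 g
Anode: 2H₂O → O₂ + 4H⁺ + 4e⁻ → n(O₂) = 0.06622/4 = 0.01656 mol → 0.371 L

3.93 g Sn; 0.371 L O₂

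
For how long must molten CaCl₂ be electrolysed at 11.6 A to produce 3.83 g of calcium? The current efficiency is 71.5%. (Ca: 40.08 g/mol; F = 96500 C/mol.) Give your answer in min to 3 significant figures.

n(Ca) = 3.83 / 40.08 = 0.09556 mol
Ca²⁺ + 2e⁻ → Ca, so n(e⁻) = 2 × 0.09556 = 0.1911 mol
Q = 0.1911 × 96500 / 0.715 = 25790 C
t = Q / I = 25790 / 11.6 = 2223 s = 37.1 min

37.1 min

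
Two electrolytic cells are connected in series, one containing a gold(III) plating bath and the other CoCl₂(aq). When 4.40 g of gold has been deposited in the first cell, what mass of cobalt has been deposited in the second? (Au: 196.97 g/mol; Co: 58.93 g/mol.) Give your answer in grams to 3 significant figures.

n(Au) = 4.40 / 196.97 = 0.02234 mol
Au³⁺ + 3e⁻ → Au, so n(e⁻) = 3 × 0.02234 = 0.06702 mol
Since the cells are in series, n(e⁻) in the Co cell is also 0.06702 mol.
Co²⁺ + 2e⁻ → Co, so n(Co) = 0.06702 / 2 = 0.03351 mol
m(Co) = 0.03351 × 58.93 = 1.97 g

1.97 g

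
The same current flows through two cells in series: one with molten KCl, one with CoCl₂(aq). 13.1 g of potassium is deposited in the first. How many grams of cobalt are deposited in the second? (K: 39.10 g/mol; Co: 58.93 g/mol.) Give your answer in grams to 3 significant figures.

9.87 g

n(K) = 13.1 / 39.10 = 0.3350 mol
K⁺ + e⁻ → K, so n(e⁻) = 0.3350 mol
Same current for the same time ⇒ same n(e⁻) = 0.3350 mol in both cells.
Co²⁺ + 2e⁻ → Co, so n(Co) = 0.3350 / 2 = 0.1675 mol
m(Co) = 0.1675 × 58.93 = 9.87 g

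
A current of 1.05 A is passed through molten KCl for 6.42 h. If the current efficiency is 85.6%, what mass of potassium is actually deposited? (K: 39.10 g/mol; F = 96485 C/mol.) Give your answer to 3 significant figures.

Q = 1.05 × 23112 = 24270 C
n(e⁻) = 24270 / 96485 = 0.2515 mol
K⁺ + e⁻ → K, so theoretical m(K) = 0.2515 × 39.10 = 9.834 g
Actual mass = 85.6% × 9.834 = 8.42 g

8.42 g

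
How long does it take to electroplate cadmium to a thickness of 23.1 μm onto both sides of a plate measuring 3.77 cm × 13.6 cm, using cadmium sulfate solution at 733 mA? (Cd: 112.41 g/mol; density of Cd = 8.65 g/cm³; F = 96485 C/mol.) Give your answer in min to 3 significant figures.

80.0 min

Plated area = 2 × 3.77 × 13.6 = 102.5 cm²
Volume = 102.5 × 23.1×10⁻⁴ cm = 0.2368 cm³
m(Cd) = 0.2368 × 8.65 = 2.048 g
n(Cd) = 2.048 / 112.41 = 0.01822 mol; n(e⁻) = 2 × 0.01822 = 0.03644 mol
Q = 0.03644 × 96485 = 3516 C
t = 3516 / 0.733 = 4797 s = 80.0 min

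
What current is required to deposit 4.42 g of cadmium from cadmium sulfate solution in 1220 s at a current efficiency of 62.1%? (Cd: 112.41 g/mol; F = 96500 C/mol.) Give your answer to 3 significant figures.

n(Cd) = 4.42 / 112.41 = 0.03932 mol
Cd²⁺ + 2e⁻ → Cd, so n(e⁻) = 2 × 0.03932 = 0.07864 mol
Q = 0.07864 × 96500 / 0.621 = 12220 C
I = Q / t = 12220 / 1220 s = 10.0 A

10.0 A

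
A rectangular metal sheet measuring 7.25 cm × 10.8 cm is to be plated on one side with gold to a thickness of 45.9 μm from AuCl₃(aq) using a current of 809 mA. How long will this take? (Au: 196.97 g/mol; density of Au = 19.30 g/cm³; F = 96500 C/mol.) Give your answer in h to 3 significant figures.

Plated area = 7.25 × 10.8 = 78.30 cm²
Volume = 78.30 × 45.9×10⁻⁴ cm = 0.3594 cm³
m(Au) = 0.3594 × 19.30 = 6.936 g
n(Au) = 6.936 / 196.97 = 0.03521 mol; n(e⁻) = 3 × 0.03521 = 0.1056 mol
Q = 0.1056 × 96500 = 10190 C
t = 10190 / 0.809 = 12600 s = 3.50 h

3.50 h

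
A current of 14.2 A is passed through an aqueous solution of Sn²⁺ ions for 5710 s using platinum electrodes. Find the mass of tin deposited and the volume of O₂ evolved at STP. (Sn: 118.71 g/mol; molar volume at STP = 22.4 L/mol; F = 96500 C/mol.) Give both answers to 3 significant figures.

49.9 g Sn; 4.71 L O₂

Q = 14.2 × 5710 = 81080 C; n(e⁻) = 81080 / 96500 = 0.8402 mol
Cathode: Sn²⁺ + 2e⁻ → Sn → n(Sn) = 0.8402/2 = 0.4201 mol → 49.9 g
Anode: 2H₂O → O₂ + 4H⁺ + 4e⁻ → n(O₂) = 0.8402/4 = 0.2101 mol → 4.71 L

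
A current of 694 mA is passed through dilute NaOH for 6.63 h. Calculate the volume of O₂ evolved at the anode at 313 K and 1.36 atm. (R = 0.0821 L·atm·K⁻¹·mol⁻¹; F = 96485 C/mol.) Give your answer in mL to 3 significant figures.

Charge passed = 0.694 × 23868 = 16560 C
n(e⁻) = Q/F = 16560/96485 = 0.1716 mol
2H₂O → O₂ + 4H⁺ + 4e⁻, so n(O₂) = 0.1716 / 4 = 0.04290 mol
V = nRT/P = 0.04290 × 0.0821 × 313 / 1.36 = 0.8106 L
= 811 mL

811 mL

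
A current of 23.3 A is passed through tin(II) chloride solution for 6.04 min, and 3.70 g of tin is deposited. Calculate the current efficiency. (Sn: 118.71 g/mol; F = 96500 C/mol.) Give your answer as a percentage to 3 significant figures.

71.2%

Q = 23.3 × 362.4 = 8444 C
n(e⁻) = 8444 / 96500 = 0.08750 mol
Sn²⁺ + 2e⁻ → Sn, so theoretical n(Sn) = 0.04375 mol → 5.194 g
Efficiency = 3.70 / 5.194 = 0.7124 = 71.2%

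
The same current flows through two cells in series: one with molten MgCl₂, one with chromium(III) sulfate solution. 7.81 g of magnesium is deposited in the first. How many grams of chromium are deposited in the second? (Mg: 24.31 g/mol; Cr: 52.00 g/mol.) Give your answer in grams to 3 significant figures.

n(Mg) = 7.81 / 24.31 = 0.3213 mol
Mg²⁺ + 2e⁻ → Mg, so n(e⁻) = 2 × 0.3213 = 0.6426 mol
In series, the same 0.6426 mol of electrons flows through the second cell.
Cr³⁺ + 3e⁻ → Cr, so n(Cr) = 0.6426 / 3 = 0.2142 mol
m(Cr) = 0.2142 × 52.00 = 11.1 g

11.1 g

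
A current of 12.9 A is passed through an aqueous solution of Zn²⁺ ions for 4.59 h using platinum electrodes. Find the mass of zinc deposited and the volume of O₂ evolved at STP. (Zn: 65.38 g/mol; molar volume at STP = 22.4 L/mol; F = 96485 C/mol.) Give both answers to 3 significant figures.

72.2 g Zn; 12.4 L O₂

Q = 12.9 × 16524 = 2.132×10^5 C; n(e⁻) = 2.132×10^5 / 96485 = 2.210 mol
Cathode: Zn²⁺ + 2e⁻ → Zn → n(Zn) = 2.210/2 = 1.105 mol → 72.2 g
Anode: 2H₂O → O₂ + 4H⁺ + 4e⁻ → n(O₂) = 2.210/4 = 0.5525 mol → 12.4 L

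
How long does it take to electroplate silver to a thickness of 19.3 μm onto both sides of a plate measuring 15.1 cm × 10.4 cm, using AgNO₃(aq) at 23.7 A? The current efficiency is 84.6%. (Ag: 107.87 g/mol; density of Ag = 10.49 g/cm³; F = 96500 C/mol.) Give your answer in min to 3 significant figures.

4.73 min

Plated area = 2 × 15.1 × 10.4 = 314.1 cm²
Volume = 314.1 × 19.3×10⁻⁴ cm = 0.6062 cm³
m(Ag) = 0.6062 × 10.49 = 6.359 g
n(Ag) = 6.359 / 107.87 = 0.05895 mol; n(e⁻) = 0.05895 mol
Q = 0.05895 × 96500 / 0.846 = 6724 C
t = 6724 / 23.7 = 283.7 s = 4.73 min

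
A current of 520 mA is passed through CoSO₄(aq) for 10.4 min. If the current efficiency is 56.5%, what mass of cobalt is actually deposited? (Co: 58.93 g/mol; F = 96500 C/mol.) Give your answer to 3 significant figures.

Q = 0.520 × 624 = 324.5 C
n(e⁻) = 324.5 / 96500 = 0.003363 mol
Co²⁺ + 2e⁻ → Co, so theoretical m(Co) = 0.001682 × 58.93 = 0.09912 g
Actual mass = 56.5% × 0.09912 = 0.0560 g

0.0560 g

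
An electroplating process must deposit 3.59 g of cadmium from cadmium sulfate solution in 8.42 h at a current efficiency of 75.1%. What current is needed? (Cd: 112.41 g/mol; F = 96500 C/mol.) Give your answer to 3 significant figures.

n(Cd) = 3.59 / 112.41 = 0.03194 mol
Cd²⁺ + 2e⁻ → Cd, so n(e⁻) = 2 × 0.03194 = 0.06388 mol
Q = 0.06388 × 96500 / 0.751 = 8208 C
I = Q / t = 8208 / 30312 s = 0.271 A

0.271 A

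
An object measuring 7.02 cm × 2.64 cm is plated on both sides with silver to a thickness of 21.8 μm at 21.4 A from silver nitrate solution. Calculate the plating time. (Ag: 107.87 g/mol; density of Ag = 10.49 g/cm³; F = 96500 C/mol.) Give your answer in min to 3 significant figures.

0.591 min

Plated area = 2 × 7.02 × 2.64 = 37.07 cm²
Volume = 37.07 × 21.8×10⁻⁴ cm = 0.08081 cm³
m(Ag) = 0.08081 × 10.49 = 0.8477 g
n(Ag) = 0.8477 / 107.87 = 0.007859 mol; n(e⁻) = 0.007859 mol
Q = 0.007859 × 96500 = 758.4 C
t = 758.4 / 21.4 = 35.44 s = 0.591 min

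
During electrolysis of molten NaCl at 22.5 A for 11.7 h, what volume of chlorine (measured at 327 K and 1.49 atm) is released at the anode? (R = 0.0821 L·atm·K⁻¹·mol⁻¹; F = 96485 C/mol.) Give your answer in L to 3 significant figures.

Charge passed = 22.5 × 42120 = 9.477×10^5 C
n(e⁻) = 9.477×10^5 / 96485 = 9.822 mol
2Cl⁻ → Cl₂ + 2e⁻, so n(Cl₂) = 9.822 / 2 = 4.911 mol
V = nRT/P = 4.911 × 0.0821 × 327 / 1.49 = 88.49 L

88.5 L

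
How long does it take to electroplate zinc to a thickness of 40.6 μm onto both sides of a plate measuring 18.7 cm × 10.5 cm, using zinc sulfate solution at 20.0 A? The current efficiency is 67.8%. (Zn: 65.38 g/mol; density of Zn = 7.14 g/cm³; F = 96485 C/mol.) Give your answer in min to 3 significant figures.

41.3 min

Plated area = 2 × 18.7 × 10.5 = 392.7 cm²
Volume = 392.7 × 40.6×10⁻⁴ cm = 1.594 cm³
m(Zn) = 1.594 × 7.14 = 11.38 g
n(Zn) = 11.38 / 65.38 = 0.1741 mol; n(e⁻) = 2 × 0.1741 = 0.3482 mol
Q = 0.3482 × 96485 / 0.678 = 49550 C
t = 49550 / 20.0 = 2478 s = 41.3 min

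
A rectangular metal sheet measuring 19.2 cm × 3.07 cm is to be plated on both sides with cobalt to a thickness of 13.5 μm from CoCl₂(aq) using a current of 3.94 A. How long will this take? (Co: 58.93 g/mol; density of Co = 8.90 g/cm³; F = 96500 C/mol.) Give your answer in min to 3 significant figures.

Plated area = 2 × 19.2 × 3.07 = 117.9 cm²
Volume = 117.9 × 13.5×10⁻⁴ cm = 0.1592 cm³
m(Co) = 0.1592 × 8.90 = 1.417 g
n(Co) = 1.417 / 58.93 = 0.02405 mol; n(e⁻) = 2 × 0.02405 = 0.04810 mol
Q = 0.04810 × 96500 = 4642 C
t = 4642 / 3.94 = 1178 s = 19.6 min

19.6 min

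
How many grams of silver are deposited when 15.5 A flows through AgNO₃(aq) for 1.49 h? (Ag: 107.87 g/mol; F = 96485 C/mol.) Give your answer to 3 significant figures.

93.0 g

Charge passed = 15.5 × 5364 = 83140 C
n(e⁻) = 83140 / 96485 = 0.8617 mol
Ag⁺ + e⁻ → Ag, so n(Ag) = 0.8617 mol
m = 0.8617 × 107.87 = 93.0 g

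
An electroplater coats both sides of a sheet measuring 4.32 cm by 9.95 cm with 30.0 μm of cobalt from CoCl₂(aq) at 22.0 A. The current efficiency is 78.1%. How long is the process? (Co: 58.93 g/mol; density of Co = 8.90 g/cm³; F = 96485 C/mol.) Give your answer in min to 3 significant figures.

Plated area = 2 × 4.32 × 9.95 = 85.97 cm²
Volume = 85.97 × 30.0×10⁻⁴ cm = 0.2579 cm³
m(Co) = 0.2579 × 8.90 = 2.295 g
n(Co) = 2.295 / 58.93 = 0.03894 mol; n(e⁻) = 2 × 0.03894 = 0.07788 mol
Q = 0.07788 × 96485 / 0.781 = 9621 C
t = 9621 / 22.0 = 437.3 s = 7.29 min

7.29 min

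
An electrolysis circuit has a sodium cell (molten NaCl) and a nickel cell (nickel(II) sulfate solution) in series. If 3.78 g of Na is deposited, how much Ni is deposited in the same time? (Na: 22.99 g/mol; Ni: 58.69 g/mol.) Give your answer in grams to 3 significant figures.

4.82 g

n(Na) = 3.78 / 22.99 = 0.1644 mol
Na⁺ + e⁻ → Na, so n(e⁻) = 0.1644 mol
Same current for the same time ⇒ same n(e⁻) = 0.1644 mol in both cells.
Ni²⁺ + 2e⁻ → Ni, so n(Ni) = 0.1644 / 2 = 0.08220 mol
m(Ni) = 0.08220 × 58.69 = 4.82 g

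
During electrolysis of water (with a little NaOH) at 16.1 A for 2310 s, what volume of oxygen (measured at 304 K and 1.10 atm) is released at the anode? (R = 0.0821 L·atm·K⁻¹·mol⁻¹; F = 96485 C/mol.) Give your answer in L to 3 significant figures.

Charge passed = 16.1 × 2310 = 37190 C
n(e⁻) = Q/F = 37190/96485 = 0.3854 mol
2H₂O → O₂ + 4H⁺ + 4e⁻, so n(O₂) = 0.3854 / 4 = 0.09635 mol
V = nRT/P = 0.09635 × 0.0821 × 304 / 1.10 = 2.186 L

2.19 L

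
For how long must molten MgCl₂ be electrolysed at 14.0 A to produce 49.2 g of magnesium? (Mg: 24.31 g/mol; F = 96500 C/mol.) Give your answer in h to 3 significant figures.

7.75 h

n(Mg) = 49.2 / 24.31 = 2.024 mol
Mg²⁺ + 2e⁻ → Mg, so n(e⁻) = 2 × 2.024 = 4.048 mol
Q = 4.048 × 96500 = 3.906×10^5 C
t = Q / I = 3.906×10^5 / 14.0 = 27900 s = 7.75 h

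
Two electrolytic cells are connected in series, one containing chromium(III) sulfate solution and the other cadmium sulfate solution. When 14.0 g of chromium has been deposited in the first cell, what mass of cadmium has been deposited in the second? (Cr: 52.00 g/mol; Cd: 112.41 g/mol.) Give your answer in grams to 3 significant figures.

45.4 g

n(Cr) = 14.0 / 52.00 = 0.2692 mol
Cr³⁺ + 3e⁻ → Cr, so n(e⁻) = 3 × 0.2692 = 0.8076 mol
The cells are in series, so the same charge (and hence the same n(e⁻) = 0.8076 mol) passes through both.
Cd²⁺ + 2e⁻ → Cd, so n(Cd) = 0.8076 / 2 = 0.4038 mol
m(Cd) = 0.4038 × 112.41 = 45.4 g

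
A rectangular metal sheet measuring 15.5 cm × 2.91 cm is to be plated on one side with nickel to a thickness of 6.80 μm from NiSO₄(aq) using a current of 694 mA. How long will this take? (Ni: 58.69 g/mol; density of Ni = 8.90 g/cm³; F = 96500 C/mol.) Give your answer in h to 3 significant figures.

0.359 h

Plated area = 15.5 × 2.91 = 45.11 cm²
Volume = 45.11 × 6.80×10⁻⁴ cm = 0.03067 cm³
m(Ni) = 0.03067 × 8.90 = 0.2730 g
n(Ni) = 0.2730 / 58.69 = 0.004652 mol; n(e⁻) = 2 × 0.004652 = 0.009304 mol
Q = 0.009304 × 96500 = 897.8 C
t = 897.8 / 0.694 = 1294 s = 0.359 h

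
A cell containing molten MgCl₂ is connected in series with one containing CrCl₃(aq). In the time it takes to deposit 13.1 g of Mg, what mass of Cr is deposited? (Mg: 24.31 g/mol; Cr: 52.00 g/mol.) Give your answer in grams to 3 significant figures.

n(Mg) = 13.1 / 24.31 = 0.5389 mol
Mg²⁺ + 2e⁻ → Mg, so n(e⁻) = 2 × 0.5389 = 1.078 mol
Since the cells are in series, n(e⁻) in the Cr cell is also 1.078 mol.
Cr³⁺ + 3e⁻ → Cr, so n(Cr) = 1.078 / 3 = 0.3593 mol
m(Cr) = 0.3593 × 52.00 = 18.7 g

18.7 g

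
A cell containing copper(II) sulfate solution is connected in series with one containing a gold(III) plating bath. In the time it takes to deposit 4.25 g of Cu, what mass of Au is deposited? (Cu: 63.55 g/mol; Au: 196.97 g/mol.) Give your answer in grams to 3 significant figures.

8.78 g

n(Cu) = 4.25 / 63.55 = 0.06688 mol
Cu²⁺ + 2e⁻ → Cu, so n(e⁻) = 2 × 0.06688 = 0.1338 mol
The cells are in series, so the same charge (and hence the same n(e⁻) = 0.1338 mol) passes through both.
Au³⁺ + 3e⁻ → Au, so n(Au) = 0.1338 / 3 = 0.04460 mol
m(Au) = 0.04460 × 196.97 = 8.78 g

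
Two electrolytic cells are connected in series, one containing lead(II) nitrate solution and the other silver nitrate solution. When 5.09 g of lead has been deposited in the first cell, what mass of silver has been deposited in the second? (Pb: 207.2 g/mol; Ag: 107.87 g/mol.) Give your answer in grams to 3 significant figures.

n(Pb) = 5.09 / 207.2 = 0.02457 mol
Pb²⁺ + 2e⁻ → Pb, so n(e⁻) = 2 × 0.02457 = 0.04914 mol
Since the cells are in series, n(e⁻) in the Ag cell is also 0.04914 mol.
Ag⁺ + e⁻ → Ag, so n(Ag) = 0.04914 mol
m(Ag) = 0.04914 × 107.87 = 5.30 g

5.30 g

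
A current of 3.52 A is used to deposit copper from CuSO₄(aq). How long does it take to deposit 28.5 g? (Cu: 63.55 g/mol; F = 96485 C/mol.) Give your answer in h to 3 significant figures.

n(Cu) = 28.5 / 63.55 = 0.4485 mol
Cu²⁺ + 2e⁻ → Cu, so n(e⁻) = 2 × 0.4485 = 0.8970 mol
Q = 0.8970 × 96485 = 86550 C
t = Q / I = 86550 / 3.52 = 24590 s = 6.83 h

6.83 h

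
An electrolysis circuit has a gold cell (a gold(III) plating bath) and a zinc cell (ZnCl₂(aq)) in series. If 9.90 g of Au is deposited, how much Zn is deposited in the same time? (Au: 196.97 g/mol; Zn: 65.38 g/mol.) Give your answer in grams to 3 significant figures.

n(Au) = 9.90 / 196.97 = 0.05026 mol
Au³⁺ + 3e⁻ → Au, so n(e⁻) = 3 × 0.05026 = 0.1508 mol
The cells are in series, so the same charge (and hence the same n(e⁻) = 0.1508 mol) passes through both.
Zn²⁺ + 2e⁻ → Zn, so n(Zn) = 0.1508 / 2 = 0.07540 mol
m(Zn) = 0.07540 × 65.38 = 4.93 g

4.93 g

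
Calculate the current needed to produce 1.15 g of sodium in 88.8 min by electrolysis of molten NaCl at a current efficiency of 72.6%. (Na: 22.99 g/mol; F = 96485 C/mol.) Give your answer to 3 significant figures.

1.25 A

n(Na) = 1.15 / 22.99 = 0.05002 mol
Na⁺ + e⁻ → Na, so n(e⁻) = 0.05002 mol
Q = 0.05002 × 96485 / 0.726 = 6648 C
I = Q / t = 6648 / 5328 s = 1.25 A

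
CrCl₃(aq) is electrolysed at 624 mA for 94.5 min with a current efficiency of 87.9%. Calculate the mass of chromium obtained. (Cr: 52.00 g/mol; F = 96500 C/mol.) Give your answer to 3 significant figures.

0.559 g

Q = 0.624 × 5670 = 3538 C
n(e⁻) = 3538 / 96500 = 0.03666 mol
Cr³⁺ + 3e⁻ → Cr, so theoretical m(Cr) = 0.01222 × 52.00 = 0.6354 g
Actual mass = 87.9% × 0.6354 = 0.559 g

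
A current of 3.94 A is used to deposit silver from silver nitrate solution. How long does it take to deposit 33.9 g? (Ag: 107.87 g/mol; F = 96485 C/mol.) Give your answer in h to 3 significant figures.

2.14 h

n(Ag) = 33.9 / 107.87 = 0.3143 mol
Ag⁺ + e⁻ → Ag, so n(e⁻) = 0.3143 mol
Q = 0.3143 × 96485 = 30330 C
t = Q / I = 30330 / 3.94 = 7698 s = 2.14 h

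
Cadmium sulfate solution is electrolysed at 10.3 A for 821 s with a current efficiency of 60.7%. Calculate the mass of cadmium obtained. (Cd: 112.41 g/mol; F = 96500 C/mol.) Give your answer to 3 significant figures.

Q = 10.3 × 821 = 8456 C
n(e⁻) = 8456 / 96500 = 0.08763 mol
Cd²⁺ + 2e⁻ → Cd, so theoretical m(Cd) = 0.04382 × 112.41 = 4.926 g
Actual mass = 60.7% × 4.926 = 2.99 g

2.99 g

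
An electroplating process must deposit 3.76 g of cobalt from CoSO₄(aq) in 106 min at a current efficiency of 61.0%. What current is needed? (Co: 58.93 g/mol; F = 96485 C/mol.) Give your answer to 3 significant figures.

n(Co) = 3.76 / 58.93 = 0.06380 mol
Co²⁺ + 2e⁻ → Co, so n(e⁻) = 2 × 0.06380 = 0.1276 mol
Q = 0.1276 × 96485 / 0.610 = 20180 C
I = Q / t = 20180 / 6360 s = 3.17 A

3.17 A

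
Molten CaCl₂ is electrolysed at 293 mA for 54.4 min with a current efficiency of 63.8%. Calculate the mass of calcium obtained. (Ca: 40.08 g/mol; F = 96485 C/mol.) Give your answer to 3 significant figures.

0.127 g

Q = 0.293 × 3264 = 956.4 C
n(e⁻) = 956.4 / 96485 = 0.009912 mol
Ca²⁺ + 2e⁻ → Ca, so theoretical m(Ca) = 0.004956 × 40.08 = 0.1986 g
Actual mass = 63.8% × 0.1986 = 0.127 g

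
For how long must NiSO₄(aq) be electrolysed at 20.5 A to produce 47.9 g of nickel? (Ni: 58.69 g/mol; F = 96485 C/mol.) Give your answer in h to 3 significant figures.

2.13 h

n(Ni) = 47.9 / 58.69 = 0.8162 mol
Ni²⁺ + 2e⁻ → Ni, so n(e⁻) = 2 × 0.8162 = 1.632 mol
Q = 1.632 × 96485 = 1.575×10^5 C
t = Q / I = 1.575×10^5 / 20.5 = 7683 s = 2.13 h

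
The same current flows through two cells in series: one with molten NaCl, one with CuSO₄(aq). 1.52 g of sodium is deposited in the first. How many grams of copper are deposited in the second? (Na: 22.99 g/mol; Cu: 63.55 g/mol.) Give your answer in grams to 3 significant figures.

n(Na) = 1.52 / 22.99 = 0.06612 mol
Na⁺ + e⁻ → Na, so n(e⁻) = 0.06612 mol
Same current for the same time ⇒ same n(e⁻) = 0.06612 mol in both cells.
Cu²⁺ + 2e⁻ → Cu, so n(Cu) = 0.06612 / 2 = 0.03306 mol
m(Cu) = 0.03306 × 63.55 = 2.10 g

2.10 g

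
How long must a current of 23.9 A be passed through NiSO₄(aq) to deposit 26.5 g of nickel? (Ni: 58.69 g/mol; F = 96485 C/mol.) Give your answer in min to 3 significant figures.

n(Ni) = 26.5 / 58.69 = 0.4515 mol
Ni²⁺ + 2e⁻ → Ni, so n(e⁻) = 2 × 0.4515 = 0.9030 mol
Q = 0.9030 × 96485 = 87130 C
t = Q / I = 87130 / 23.9 = 3646 s = 60.8 min

60.8 min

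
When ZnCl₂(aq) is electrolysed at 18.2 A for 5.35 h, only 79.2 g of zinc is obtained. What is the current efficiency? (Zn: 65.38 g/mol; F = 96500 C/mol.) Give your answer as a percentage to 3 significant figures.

66.7%

Q = 18.2 × 19260 = 3.505×10^5 C
n(e⁻) = 3.505×10^5 / 96500 = 3.632 mol
Zn²⁺ + 2e⁻ → Zn, so theoretical n(Zn) = 1.816 mol → 118.7 g
Efficiency = 79.2 / 118.7 = 0.6672 = 66.7%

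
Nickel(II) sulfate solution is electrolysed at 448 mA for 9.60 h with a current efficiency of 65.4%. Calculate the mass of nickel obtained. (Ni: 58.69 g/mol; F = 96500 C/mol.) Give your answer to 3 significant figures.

Q = 0.448 × 34560 = 15480 C
n(e⁻) = 15480 / 96500 = 0.1604 mol
Ni²⁺ + 2e⁻ → Ni, so theoretical m(Ni) = 0.08020 × 58.69 = 4.707 g
Actual mass = 65.4% × 4.707 = 3.08 g

3.08 g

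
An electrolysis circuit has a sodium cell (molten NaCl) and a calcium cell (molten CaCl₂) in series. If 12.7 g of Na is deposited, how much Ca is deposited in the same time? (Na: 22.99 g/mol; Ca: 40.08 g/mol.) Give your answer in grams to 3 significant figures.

11.1 g

n(Na) = 12.7 / 22.99 = 0.5524 mol
Na⁺ + e⁻ → Na, so n(e⁻) = 0.5524 mol
In series, the same 0.5524 mol of electrons flows through the second cell.
Ca²⁺ + 2e⁻ → Ca, so n(Ca) = 0.5524 / 2 = 0.2762 mol
m(Ca) = 0.2762 × 40.08 = 11.1 g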